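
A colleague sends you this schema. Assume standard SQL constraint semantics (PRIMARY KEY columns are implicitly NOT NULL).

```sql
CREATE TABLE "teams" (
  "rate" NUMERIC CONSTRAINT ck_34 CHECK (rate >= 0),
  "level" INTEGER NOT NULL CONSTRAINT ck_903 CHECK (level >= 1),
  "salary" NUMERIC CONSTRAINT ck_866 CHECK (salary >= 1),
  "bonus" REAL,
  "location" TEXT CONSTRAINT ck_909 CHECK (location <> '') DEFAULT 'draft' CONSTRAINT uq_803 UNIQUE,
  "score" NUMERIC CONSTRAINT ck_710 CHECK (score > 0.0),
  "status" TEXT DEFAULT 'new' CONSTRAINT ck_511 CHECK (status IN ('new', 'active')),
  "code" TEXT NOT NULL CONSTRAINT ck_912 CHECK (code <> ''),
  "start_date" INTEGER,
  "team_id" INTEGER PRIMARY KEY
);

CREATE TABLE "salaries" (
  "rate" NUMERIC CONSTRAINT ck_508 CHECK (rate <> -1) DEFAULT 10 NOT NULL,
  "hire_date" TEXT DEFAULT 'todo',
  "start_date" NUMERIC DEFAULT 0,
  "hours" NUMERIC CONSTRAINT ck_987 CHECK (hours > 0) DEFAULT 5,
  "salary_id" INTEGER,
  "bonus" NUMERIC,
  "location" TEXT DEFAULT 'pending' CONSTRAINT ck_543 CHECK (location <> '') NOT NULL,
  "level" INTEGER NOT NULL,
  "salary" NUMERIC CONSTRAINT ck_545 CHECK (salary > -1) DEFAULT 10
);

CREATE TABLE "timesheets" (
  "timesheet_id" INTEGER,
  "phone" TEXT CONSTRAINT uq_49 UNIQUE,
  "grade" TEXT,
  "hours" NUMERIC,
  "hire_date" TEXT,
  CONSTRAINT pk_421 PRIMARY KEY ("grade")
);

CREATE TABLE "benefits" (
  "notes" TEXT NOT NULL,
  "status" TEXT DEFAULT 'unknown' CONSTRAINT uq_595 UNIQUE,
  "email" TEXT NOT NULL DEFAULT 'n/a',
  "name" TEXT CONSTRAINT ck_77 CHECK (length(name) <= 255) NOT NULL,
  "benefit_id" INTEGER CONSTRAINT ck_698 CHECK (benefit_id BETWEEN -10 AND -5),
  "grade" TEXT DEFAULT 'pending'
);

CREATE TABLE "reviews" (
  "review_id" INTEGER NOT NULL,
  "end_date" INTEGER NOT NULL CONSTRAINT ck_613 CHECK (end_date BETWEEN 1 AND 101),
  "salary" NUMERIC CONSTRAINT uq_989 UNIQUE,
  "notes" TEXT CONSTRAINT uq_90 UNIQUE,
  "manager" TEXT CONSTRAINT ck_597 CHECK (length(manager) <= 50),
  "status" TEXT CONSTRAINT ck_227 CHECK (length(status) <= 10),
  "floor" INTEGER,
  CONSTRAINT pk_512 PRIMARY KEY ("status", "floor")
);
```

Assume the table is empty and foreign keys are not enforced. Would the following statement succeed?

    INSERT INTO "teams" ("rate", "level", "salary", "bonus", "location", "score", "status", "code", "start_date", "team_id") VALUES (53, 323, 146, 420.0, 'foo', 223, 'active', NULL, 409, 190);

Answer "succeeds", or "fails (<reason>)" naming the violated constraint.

code is explicitly set to NULL, but code is declared NOT NULL.

fails (NOT NULL on code)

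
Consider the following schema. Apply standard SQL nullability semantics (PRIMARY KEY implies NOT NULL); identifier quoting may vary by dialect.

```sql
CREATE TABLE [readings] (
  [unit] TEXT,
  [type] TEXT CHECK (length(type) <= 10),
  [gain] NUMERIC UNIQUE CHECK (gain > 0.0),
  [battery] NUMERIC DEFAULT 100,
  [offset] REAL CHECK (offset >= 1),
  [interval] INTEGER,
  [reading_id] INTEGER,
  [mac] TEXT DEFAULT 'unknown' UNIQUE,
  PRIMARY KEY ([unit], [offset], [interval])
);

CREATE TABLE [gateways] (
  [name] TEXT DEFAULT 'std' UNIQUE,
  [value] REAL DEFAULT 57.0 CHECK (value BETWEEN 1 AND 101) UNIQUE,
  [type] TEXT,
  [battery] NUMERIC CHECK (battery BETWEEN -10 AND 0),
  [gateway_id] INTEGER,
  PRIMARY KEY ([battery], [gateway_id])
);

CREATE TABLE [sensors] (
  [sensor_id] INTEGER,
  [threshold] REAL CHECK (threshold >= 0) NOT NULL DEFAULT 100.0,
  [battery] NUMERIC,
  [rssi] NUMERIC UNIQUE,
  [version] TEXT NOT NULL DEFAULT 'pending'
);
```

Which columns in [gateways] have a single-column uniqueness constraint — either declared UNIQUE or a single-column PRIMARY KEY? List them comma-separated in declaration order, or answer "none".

name, value

- name: declared UNIQUE → unique.
- value: declared UNIQUE → unique.
- type: no UNIQUE or single-column PK constraint.
- battery: part of a composite PRIMARY KEY — only the tuple is unique, not this column on its own.
- gateway_id: part of a composite PRIMARY KEY — only the tuple is unique, not this column on its own.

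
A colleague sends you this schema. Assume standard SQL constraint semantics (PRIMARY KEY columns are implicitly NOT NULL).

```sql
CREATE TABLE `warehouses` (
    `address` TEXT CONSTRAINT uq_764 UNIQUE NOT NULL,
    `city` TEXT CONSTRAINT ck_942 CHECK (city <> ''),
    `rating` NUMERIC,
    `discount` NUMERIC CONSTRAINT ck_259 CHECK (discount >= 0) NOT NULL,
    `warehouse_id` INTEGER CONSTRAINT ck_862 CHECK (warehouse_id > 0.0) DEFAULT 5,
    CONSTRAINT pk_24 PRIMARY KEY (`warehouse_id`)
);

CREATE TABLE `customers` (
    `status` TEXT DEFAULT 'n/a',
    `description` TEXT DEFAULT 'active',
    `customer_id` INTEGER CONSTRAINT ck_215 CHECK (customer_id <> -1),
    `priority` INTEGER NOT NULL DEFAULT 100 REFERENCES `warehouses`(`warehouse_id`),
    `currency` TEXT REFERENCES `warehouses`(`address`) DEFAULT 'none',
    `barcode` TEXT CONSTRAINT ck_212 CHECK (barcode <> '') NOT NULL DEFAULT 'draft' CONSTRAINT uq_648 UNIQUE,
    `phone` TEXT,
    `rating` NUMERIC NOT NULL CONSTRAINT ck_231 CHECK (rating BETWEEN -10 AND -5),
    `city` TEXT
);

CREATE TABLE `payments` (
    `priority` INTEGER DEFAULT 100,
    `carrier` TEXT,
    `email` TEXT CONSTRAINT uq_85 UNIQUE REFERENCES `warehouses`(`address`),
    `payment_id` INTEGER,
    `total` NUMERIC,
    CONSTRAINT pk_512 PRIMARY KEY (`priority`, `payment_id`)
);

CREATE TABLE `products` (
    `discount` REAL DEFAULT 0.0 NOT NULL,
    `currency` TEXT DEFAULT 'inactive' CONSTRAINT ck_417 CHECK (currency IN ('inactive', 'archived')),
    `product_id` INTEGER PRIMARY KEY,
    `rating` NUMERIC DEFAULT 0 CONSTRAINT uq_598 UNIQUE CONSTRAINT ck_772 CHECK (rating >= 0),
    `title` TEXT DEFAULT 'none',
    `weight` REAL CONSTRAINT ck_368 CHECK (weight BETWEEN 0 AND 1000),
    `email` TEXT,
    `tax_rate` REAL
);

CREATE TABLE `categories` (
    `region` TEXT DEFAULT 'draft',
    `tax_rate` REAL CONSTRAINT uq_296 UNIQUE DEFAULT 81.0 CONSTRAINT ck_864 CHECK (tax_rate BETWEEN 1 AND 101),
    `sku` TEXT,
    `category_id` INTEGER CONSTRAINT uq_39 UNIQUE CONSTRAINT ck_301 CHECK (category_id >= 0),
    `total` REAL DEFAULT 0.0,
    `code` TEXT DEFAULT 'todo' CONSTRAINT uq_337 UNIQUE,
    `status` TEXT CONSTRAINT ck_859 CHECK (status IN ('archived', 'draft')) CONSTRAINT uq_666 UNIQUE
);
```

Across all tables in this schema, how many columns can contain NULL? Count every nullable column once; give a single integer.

warehouses: 2 nullable (city, rating — PK (warehouse_id) and explicit NOT NULL columns excluded).
customers: 6 nullable (status, description, customer_id, currency, phone, city — PK none and explicit NOT NULL columns excluded).
payments: 3 nullable (carrier, email, total — PK (priority, payment_id) and explicit NOT NULL columns excluded).
products: 6 nullable (currency, rating, title, weight, email, tax_rate — PK (product_id) and explicit NOT NULL columns excluded).
categories: 7 nullable (region, tax_rate, sku, category_id, total, code, status — PK none and explicit NOT NULL columns excluded).
Total: 2 + 6 + 3 + 6 + 7 = 24.

24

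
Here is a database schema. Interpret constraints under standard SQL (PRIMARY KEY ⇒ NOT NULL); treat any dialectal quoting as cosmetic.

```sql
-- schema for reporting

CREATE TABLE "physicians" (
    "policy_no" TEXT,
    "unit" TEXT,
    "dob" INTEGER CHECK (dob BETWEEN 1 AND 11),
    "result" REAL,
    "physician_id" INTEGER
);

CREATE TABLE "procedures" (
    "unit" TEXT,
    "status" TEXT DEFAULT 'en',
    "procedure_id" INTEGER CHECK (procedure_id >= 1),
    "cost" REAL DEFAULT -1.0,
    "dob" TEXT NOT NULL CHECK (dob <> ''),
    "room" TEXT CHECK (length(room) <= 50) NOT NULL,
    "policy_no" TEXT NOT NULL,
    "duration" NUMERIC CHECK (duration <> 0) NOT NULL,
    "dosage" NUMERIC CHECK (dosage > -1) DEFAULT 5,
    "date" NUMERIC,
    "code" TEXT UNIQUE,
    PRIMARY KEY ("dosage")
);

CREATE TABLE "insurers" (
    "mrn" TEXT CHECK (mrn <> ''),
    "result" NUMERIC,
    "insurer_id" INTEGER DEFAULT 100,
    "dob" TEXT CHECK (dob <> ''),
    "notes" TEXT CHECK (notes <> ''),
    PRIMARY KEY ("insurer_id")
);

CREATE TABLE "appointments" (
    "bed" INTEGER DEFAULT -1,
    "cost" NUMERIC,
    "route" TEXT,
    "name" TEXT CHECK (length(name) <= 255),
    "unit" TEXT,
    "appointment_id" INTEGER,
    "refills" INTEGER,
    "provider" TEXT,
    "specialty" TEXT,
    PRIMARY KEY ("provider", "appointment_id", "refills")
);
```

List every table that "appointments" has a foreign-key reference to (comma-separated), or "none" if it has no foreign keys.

No column in appointments has a REFERENCES clause.

none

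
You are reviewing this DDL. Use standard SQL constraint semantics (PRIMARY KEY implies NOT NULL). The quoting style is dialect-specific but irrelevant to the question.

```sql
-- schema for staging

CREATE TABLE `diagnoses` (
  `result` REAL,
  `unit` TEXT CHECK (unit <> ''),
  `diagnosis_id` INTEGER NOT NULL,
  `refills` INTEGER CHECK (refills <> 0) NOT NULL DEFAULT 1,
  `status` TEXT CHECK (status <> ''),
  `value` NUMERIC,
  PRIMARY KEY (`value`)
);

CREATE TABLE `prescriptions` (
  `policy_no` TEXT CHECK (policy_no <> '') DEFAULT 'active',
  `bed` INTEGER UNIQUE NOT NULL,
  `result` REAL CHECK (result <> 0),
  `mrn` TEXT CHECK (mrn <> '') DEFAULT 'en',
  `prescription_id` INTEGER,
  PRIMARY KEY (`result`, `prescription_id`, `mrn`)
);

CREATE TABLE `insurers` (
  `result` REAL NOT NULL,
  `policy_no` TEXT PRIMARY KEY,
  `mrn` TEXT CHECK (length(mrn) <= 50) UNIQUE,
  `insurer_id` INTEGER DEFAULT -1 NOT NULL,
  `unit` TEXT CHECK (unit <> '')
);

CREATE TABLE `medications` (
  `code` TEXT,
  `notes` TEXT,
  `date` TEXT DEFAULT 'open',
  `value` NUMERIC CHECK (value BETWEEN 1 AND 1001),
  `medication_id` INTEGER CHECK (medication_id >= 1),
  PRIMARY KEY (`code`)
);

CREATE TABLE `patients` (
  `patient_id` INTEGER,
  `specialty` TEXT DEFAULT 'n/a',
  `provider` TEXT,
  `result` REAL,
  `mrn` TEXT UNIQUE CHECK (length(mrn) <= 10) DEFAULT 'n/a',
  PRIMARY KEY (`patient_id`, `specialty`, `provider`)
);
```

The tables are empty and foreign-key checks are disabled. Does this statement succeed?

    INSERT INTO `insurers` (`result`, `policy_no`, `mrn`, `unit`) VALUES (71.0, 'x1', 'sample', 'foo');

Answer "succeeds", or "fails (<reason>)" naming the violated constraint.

NOT NULL columns: insurer_id defaults to -1; policy_no is supplied; result is supplied.
CHECK constraints: 'sample' satisfies (length(mrn) <= 50); 'foo' satisfies (unit <> '').
No constraint is violated.

succeeds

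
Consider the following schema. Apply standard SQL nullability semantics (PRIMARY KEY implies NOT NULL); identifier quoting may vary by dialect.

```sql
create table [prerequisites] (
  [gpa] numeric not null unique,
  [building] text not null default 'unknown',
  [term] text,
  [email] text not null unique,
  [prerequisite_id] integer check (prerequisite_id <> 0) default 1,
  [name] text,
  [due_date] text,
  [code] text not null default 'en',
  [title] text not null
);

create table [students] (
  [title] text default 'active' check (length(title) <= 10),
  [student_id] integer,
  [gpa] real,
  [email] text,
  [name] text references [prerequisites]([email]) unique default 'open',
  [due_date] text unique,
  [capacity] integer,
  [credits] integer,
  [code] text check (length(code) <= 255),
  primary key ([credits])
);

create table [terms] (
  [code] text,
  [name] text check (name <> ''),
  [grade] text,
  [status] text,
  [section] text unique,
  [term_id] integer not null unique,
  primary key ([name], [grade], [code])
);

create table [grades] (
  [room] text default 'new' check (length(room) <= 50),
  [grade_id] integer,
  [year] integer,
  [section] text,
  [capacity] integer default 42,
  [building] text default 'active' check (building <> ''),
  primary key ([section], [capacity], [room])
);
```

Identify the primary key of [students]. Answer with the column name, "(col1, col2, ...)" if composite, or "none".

credits is declared PRIMARY KEY as a table-level PRIMARY KEY clause.

credits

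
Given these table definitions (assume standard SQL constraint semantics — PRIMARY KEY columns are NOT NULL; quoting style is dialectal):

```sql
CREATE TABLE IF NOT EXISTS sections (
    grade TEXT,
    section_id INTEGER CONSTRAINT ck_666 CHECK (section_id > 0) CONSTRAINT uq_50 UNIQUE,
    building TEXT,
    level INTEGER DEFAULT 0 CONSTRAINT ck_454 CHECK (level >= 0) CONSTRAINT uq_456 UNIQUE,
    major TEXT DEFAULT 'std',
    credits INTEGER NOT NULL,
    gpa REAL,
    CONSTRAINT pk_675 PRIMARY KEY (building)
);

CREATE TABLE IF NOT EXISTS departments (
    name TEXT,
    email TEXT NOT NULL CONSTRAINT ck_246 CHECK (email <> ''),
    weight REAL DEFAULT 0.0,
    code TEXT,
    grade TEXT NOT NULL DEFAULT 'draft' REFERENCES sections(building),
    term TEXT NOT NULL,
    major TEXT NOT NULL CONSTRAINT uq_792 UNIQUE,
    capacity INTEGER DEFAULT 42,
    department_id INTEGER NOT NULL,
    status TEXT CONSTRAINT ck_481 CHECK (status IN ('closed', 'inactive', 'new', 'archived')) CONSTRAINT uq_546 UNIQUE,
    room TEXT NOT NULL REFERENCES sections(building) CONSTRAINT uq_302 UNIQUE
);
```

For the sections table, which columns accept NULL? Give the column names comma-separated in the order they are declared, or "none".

grade, section_id, level, major, gpa

- grade: no NOT NULL constraint applies → nullable.
- section_id: CHECK does not forbid NULL (a CHECK constraint passes when its expression is NULL) → nullable.
- building: part of the PRIMARY KEY, which implies NOT NULL → not nullable.
- level: CHECK does not forbid NULL (a CHECK constraint passes when its expression is NULL) → nullable.
- major: DEFAULT only fills an omitted column; an explicit NULL is still allowed → nullable.
- credits: declared NOT NULL → not nullable.
- gpa: no NOT NULL constraint applies → nullable.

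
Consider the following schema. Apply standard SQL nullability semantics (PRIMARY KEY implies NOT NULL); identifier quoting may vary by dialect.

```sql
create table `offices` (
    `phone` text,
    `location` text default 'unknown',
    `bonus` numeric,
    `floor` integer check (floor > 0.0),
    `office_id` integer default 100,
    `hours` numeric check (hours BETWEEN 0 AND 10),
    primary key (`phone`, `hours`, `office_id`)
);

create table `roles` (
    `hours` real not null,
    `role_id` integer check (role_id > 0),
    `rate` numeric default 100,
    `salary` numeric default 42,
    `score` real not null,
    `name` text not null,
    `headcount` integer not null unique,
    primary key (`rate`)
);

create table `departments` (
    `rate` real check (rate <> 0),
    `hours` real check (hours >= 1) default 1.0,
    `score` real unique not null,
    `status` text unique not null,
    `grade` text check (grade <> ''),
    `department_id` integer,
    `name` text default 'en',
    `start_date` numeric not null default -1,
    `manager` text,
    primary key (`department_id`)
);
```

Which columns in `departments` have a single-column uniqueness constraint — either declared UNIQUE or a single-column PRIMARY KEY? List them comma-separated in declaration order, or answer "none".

- rate: no UNIQUE or single-column PK constraint.
- hours: no UNIQUE or single-column PK constraint.
- score: declared UNIQUE → unique.
- status: declared UNIQUE → unique.
- grade: no UNIQUE or single-column PK constraint.
- department_id: single-column PRIMARY KEY → unique.
- name: no UNIQUE or single-column PK constraint.
- start_date: no UNIQUE or single-column PK constraint.
- manager: no UNIQUE or single-column PK constraint.

score, status, department_id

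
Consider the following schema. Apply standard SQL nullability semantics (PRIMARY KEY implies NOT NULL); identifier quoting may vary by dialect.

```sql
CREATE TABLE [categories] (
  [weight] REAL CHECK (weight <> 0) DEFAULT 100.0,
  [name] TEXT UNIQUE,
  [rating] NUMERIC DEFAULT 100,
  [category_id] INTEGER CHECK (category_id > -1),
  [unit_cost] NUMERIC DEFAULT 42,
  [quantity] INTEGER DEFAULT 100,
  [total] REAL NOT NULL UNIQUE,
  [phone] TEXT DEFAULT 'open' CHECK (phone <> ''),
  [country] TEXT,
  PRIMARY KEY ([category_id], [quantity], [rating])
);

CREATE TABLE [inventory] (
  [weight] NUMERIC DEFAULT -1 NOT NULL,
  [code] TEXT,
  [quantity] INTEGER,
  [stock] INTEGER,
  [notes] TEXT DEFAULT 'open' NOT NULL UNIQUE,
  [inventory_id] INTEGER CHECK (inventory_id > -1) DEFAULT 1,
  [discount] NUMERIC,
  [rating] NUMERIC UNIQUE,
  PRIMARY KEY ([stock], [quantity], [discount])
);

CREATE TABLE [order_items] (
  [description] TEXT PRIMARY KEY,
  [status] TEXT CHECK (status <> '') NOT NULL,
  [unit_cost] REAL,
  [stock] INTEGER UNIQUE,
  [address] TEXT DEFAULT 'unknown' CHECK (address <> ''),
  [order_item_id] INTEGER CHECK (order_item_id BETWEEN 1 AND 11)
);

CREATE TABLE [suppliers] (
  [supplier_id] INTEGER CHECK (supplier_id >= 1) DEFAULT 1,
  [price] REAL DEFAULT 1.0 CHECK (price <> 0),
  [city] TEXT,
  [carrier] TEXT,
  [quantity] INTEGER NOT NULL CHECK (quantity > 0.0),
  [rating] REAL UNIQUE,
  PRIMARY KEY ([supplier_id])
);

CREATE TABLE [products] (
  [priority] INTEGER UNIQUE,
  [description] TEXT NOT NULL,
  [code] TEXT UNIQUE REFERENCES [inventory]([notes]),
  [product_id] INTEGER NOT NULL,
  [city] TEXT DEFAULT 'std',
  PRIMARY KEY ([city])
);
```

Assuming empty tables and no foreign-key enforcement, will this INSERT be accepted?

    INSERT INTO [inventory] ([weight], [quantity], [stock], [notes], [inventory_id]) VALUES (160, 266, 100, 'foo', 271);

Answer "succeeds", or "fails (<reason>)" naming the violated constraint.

discount is omitted from the column list and has no DEFAULT, so it would receive NULL.
But discount is part of the PRIMARY KEY (implied NOT NULL).

fails (NOT NULL on discount)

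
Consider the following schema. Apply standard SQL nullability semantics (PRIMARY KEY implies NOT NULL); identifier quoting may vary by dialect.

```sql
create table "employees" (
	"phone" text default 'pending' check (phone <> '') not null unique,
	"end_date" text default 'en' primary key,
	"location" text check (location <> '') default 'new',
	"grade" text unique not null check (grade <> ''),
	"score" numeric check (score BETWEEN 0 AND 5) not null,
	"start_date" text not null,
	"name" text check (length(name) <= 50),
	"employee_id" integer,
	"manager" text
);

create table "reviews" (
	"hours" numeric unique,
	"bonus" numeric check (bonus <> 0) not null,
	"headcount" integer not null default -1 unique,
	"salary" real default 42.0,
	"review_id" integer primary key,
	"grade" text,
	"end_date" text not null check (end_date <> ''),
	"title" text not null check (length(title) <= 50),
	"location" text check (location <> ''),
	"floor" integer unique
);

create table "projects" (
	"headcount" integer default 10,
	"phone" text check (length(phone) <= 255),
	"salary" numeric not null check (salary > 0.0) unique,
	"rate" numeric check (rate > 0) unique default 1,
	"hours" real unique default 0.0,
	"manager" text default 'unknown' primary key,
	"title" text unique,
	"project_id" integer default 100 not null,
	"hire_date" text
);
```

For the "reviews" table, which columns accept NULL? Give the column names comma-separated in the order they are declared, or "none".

- hours: UNIQUE does not imply NOT NULL → nullable.
- bonus: declared NOT NULL → not nullable.
- headcount: declared NOT NULL → not nullable.
- salary: DEFAULT only fills an omitted column; an explicit NULL is still allowed → nullable.
- review_id: part of the PRIMARY KEY, which implies NOT NULL → not nullable.
- grade: no NOT NULL constraint applies → nullable.
- end_date: declared NOT NULL → not nullable.
- title: declared NOT NULL → not nullable.
- location: CHECK does not forbid NULL (a CHECK constraint passes when its expression is NULL) → nullable.
- floor: UNIQUE does not imply NOT NULL → nullable.

hours, salary, grade, location, floor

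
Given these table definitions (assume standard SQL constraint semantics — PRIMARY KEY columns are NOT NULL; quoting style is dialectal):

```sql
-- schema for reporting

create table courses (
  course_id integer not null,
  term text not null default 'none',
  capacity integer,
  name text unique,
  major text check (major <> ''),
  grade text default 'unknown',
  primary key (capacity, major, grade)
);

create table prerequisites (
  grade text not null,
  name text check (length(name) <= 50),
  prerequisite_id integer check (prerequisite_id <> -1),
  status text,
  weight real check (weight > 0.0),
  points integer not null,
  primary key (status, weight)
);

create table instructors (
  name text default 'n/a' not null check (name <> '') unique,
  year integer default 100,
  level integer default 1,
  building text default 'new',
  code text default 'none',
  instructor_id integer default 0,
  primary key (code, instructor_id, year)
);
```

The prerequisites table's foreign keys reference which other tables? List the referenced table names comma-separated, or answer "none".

none

No column in prerequisites has a REFERENCES clause.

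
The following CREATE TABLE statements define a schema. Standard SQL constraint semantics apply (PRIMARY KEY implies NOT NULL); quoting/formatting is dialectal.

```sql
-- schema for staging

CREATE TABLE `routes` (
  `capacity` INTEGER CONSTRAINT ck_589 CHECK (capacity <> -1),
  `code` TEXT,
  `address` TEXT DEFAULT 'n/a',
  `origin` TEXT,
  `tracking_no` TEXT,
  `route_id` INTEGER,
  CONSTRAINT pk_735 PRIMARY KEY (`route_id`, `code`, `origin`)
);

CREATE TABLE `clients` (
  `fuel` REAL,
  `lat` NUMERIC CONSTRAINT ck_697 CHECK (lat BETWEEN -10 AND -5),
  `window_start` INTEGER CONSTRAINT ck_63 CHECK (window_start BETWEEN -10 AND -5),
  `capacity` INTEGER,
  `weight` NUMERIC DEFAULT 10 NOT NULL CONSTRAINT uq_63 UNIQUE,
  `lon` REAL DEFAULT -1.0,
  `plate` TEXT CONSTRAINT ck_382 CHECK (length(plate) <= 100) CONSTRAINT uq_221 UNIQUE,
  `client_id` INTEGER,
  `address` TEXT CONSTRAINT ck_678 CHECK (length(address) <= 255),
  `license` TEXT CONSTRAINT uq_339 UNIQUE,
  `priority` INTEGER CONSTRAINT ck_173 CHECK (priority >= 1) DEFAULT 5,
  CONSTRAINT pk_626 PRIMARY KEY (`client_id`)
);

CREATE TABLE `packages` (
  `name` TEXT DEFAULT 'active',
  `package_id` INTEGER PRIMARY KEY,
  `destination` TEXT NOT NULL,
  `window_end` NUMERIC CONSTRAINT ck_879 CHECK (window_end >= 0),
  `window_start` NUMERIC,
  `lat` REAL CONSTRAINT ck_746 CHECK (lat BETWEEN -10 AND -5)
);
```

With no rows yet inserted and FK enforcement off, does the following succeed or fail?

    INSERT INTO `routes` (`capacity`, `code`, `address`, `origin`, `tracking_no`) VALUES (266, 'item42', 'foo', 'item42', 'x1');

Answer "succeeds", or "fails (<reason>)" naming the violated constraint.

route_id is omitted from the column list and has no DEFAULT, so it would receive NULL.
But route_id is part of the PRIMARY KEY (implied NOT NULL).

fails (NOT NULL on route_id)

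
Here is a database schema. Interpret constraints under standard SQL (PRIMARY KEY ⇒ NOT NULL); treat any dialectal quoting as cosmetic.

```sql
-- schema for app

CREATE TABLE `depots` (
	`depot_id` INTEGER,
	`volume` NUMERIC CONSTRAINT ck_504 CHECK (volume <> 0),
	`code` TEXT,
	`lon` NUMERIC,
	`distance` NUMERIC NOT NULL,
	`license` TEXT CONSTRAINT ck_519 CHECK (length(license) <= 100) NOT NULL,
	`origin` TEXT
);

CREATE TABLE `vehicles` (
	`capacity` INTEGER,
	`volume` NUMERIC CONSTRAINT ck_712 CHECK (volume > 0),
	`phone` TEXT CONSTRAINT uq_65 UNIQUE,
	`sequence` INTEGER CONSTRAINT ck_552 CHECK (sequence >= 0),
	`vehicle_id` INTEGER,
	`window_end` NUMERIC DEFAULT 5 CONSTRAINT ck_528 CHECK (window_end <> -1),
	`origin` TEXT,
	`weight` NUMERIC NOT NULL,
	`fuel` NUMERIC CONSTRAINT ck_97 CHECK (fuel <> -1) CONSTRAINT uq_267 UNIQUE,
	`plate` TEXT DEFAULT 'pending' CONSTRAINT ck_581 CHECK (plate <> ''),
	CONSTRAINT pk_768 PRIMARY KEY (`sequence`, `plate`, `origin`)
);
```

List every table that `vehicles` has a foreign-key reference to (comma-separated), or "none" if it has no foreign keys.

none

No column in vehicles has a REFERENCES clause.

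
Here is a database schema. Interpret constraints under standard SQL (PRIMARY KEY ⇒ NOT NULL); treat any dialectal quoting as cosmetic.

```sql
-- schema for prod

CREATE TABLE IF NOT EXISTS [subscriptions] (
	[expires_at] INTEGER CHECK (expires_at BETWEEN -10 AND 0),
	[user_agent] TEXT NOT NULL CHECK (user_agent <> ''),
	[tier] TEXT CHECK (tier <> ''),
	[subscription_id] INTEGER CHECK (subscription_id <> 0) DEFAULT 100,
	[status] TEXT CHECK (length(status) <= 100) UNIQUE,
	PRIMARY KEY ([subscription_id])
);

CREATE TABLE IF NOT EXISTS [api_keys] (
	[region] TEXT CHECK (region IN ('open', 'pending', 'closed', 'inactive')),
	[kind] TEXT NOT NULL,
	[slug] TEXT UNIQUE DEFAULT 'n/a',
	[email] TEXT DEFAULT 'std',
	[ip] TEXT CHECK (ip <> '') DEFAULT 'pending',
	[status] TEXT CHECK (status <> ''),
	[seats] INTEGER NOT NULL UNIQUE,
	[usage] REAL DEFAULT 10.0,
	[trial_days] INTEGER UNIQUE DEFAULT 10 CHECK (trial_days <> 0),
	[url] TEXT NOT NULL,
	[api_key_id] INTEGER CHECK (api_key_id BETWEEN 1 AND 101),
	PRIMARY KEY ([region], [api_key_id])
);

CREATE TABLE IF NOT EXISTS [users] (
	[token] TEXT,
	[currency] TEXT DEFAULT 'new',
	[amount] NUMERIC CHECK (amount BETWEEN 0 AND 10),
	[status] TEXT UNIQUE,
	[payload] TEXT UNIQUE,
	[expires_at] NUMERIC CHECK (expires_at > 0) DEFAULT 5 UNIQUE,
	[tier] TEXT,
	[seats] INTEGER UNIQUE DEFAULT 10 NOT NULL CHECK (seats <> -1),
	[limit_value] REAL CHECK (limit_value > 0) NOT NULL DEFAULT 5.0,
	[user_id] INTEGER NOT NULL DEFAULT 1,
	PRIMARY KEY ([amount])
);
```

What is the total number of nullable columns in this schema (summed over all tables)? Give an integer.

15

subscriptions: 3 nullable (expires_at, tier, status — PK (subscription_id) and explicit NOT NULL columns excluded).
api_keys: 6 nullable (slug, email, ip, status, usage, trial_days — PK (region, api_key_id) and explicit NOT NULL columns excluded).
users: 6 nullable (token, currency, status, payload, expires_at, tier — PK (amount) and explicit NOT NULL columns excluded).
Total: 3 + 6 + 6 = 15.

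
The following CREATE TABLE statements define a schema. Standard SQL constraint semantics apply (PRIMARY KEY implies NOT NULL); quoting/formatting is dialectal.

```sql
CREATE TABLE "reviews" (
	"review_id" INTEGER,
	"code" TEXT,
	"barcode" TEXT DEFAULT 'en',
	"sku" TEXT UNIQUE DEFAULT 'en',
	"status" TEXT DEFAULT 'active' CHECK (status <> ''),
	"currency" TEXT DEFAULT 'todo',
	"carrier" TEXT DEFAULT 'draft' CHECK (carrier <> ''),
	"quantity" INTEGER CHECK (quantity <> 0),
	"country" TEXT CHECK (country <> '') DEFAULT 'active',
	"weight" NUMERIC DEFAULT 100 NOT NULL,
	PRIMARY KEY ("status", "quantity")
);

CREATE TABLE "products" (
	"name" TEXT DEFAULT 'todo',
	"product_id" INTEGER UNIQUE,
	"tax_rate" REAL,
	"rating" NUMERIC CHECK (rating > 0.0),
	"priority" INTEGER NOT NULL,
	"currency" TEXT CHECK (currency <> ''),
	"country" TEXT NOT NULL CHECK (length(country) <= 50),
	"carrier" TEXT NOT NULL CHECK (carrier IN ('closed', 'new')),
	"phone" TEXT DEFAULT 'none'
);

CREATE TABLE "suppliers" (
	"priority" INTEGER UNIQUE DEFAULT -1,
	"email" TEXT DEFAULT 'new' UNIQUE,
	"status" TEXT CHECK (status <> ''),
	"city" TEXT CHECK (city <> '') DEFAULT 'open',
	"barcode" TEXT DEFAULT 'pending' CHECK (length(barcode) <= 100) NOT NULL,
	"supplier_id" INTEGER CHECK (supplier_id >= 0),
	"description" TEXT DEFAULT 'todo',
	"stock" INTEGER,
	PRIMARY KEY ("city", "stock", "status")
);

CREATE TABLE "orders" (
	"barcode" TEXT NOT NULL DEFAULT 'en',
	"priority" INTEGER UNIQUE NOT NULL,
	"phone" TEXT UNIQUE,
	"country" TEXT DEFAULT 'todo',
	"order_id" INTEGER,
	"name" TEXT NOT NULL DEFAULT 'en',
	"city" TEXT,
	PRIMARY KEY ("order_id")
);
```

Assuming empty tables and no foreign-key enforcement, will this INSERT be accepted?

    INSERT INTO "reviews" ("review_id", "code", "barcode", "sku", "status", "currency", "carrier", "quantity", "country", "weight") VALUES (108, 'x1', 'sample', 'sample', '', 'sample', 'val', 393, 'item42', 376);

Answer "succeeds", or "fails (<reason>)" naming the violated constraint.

The value '' for status violates CHECK (status <> '').

fails (CHECK on status)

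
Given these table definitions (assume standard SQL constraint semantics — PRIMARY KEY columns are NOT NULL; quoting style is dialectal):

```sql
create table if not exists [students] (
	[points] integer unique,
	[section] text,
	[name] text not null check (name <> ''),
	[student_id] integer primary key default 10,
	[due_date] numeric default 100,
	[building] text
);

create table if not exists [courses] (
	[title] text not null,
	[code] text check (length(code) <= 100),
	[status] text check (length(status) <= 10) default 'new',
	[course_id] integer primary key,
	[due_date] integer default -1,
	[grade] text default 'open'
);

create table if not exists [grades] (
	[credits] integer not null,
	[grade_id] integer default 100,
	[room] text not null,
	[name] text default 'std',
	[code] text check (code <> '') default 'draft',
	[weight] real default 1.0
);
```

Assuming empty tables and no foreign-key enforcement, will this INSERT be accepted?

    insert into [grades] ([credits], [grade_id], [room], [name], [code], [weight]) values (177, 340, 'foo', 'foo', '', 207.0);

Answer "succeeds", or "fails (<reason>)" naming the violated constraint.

The value '' for code violates CHECK (code <> '').

fails (CHECK on code)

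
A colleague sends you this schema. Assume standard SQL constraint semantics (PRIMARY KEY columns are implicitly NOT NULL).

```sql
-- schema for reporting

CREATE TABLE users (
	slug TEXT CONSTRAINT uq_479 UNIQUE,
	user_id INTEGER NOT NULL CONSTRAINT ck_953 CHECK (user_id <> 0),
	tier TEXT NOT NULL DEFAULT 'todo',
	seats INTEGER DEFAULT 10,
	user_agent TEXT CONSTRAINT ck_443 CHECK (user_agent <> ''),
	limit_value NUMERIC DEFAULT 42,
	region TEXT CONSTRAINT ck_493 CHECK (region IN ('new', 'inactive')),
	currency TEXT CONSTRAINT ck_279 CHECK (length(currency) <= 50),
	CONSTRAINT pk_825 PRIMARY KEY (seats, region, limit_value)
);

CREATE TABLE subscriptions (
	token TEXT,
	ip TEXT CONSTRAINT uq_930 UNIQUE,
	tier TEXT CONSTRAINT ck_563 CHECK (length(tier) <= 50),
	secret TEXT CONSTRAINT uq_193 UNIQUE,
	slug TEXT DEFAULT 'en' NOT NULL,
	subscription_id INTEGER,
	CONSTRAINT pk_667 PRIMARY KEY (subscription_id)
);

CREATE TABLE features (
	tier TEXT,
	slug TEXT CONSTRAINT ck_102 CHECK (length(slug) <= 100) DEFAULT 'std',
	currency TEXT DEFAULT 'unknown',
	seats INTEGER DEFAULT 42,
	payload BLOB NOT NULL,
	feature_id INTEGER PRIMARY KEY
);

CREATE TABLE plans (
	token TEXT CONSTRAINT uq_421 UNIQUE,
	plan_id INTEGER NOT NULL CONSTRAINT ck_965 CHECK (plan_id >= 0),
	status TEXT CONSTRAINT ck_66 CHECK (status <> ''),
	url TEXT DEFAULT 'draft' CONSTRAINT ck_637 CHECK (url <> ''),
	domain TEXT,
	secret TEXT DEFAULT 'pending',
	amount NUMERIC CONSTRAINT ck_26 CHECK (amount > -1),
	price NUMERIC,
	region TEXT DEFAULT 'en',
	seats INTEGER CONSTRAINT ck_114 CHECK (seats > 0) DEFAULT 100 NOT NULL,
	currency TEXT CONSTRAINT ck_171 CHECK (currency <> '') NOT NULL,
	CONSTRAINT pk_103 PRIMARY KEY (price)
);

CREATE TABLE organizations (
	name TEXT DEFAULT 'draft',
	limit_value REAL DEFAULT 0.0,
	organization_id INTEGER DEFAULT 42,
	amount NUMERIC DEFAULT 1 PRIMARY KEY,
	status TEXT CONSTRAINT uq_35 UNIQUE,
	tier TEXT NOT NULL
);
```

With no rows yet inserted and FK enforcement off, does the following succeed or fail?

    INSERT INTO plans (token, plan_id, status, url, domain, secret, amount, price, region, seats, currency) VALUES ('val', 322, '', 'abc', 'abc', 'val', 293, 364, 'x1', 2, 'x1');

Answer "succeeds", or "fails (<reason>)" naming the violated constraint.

fails (CHECK on status)

The value '' for status violates CHECK (status <> '').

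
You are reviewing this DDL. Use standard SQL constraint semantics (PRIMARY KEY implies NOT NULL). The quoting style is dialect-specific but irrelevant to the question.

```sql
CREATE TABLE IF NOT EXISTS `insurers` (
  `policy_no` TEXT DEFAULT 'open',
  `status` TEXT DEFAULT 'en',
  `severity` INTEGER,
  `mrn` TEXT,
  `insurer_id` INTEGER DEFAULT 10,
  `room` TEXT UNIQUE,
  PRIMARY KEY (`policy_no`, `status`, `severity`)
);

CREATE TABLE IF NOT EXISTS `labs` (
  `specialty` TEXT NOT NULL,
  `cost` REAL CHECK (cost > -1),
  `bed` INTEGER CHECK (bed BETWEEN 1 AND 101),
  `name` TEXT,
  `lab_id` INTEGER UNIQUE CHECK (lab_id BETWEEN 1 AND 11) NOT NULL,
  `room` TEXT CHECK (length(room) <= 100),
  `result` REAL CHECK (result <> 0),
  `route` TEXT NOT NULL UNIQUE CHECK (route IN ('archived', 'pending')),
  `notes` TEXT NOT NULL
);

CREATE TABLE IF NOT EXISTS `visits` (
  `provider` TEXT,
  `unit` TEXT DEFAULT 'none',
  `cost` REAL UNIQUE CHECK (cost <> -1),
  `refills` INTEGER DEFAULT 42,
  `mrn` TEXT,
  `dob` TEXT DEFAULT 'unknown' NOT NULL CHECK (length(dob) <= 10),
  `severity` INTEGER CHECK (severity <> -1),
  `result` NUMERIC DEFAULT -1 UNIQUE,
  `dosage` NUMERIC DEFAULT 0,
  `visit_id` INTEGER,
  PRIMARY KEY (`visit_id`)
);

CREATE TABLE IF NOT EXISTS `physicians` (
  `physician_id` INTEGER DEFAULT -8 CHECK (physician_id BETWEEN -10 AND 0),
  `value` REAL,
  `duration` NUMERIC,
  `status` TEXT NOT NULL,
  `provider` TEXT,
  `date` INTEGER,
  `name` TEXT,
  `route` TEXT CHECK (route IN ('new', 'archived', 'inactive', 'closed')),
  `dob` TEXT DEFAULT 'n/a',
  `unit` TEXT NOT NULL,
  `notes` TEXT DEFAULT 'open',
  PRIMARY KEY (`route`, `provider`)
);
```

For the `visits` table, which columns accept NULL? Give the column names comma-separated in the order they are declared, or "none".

provider, unit, cost, refills, mrn, severity, result, dosage

- provider: no NOT NULL constraint applies → nullable.
- unit: DEFAULT only fills an omitted column; an explicit NULL is still allowed → nullable.
- cost: CHECK does not forbid NULL (a CHECK constraint passes when its expression is NULL) → nullable.
- refills: DEFAULT only fills an omitted column; an explicit NULL is still allowed → nullable.
- mrn: no NOT NULL constraint applies → nullable.
- dob: declared NOT NULL → not nullable.
- severity: CHECK does not forbid NULL (a CHECK constraint passes when its expression is NULL) → nullable.
- result: UNIQUE does not imply NOT NULL → nullable.
- dosage: DEFAULT only fills an omitted column; an explicit NULL is still allowed → nullable.
- visit_id: part of the PRIMARY KEY, which implies NOT NULL → not nullable.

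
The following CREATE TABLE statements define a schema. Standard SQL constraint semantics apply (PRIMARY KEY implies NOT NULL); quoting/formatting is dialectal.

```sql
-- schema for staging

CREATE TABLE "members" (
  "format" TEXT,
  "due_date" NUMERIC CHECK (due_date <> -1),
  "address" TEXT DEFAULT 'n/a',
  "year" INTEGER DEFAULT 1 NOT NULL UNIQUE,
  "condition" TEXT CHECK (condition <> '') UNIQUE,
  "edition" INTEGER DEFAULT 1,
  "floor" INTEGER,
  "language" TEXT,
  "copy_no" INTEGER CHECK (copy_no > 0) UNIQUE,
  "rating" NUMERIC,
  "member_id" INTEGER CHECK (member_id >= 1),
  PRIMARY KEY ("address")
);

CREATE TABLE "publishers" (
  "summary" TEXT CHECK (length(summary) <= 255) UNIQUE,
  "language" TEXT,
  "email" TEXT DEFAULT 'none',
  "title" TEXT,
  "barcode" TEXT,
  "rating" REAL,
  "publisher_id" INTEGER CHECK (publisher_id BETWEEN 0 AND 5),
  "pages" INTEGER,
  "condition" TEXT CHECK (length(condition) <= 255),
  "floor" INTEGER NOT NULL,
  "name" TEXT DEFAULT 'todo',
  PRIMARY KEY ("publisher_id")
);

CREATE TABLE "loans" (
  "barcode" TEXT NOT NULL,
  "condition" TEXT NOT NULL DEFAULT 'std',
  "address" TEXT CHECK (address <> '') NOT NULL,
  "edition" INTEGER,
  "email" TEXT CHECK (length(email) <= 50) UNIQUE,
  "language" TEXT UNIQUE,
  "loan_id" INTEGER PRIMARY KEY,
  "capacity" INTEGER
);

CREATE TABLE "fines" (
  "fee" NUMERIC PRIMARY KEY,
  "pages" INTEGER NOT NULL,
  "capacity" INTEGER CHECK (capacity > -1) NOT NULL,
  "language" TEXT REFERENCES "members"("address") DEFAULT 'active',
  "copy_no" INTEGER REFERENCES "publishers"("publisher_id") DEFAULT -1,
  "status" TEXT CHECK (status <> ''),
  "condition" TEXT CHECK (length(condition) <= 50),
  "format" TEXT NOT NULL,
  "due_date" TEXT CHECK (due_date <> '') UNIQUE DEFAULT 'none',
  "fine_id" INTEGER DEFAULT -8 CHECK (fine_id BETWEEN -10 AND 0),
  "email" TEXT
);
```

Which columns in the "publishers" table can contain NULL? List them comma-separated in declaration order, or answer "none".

summary, language, email, title, barcode, rating, pages, condition, name

- summary: CHECK does not forbid NULL (a CHECK constraint passes when its expression is NULL) → nullable.
- language: no NOT NULL constraint applies → nullable.
- email: DEFAULT only fills an omitted column; an explicit NULL is still allowed → nullable.
- title: no NOT NULL constraint applies → nullable.
- barcode: no NOT NULL constraint applies → nullable.
- rating: no NOT NULL constraint applies → nullable.
- publisher_id: part of the PRIMARY KEY, which implies NOT NULL → not nullable.
- pages: no NOT NULL constraint applies → nullable.
- condition: CHECK does not forbid NULL (a CHECK constraint passes when its expression is NULL) → nullable.
- floor: declared NOT NULL → not nullable.
- name: DEFAULT only fills an omitted column; an explicit NULL is still allowed → nullable.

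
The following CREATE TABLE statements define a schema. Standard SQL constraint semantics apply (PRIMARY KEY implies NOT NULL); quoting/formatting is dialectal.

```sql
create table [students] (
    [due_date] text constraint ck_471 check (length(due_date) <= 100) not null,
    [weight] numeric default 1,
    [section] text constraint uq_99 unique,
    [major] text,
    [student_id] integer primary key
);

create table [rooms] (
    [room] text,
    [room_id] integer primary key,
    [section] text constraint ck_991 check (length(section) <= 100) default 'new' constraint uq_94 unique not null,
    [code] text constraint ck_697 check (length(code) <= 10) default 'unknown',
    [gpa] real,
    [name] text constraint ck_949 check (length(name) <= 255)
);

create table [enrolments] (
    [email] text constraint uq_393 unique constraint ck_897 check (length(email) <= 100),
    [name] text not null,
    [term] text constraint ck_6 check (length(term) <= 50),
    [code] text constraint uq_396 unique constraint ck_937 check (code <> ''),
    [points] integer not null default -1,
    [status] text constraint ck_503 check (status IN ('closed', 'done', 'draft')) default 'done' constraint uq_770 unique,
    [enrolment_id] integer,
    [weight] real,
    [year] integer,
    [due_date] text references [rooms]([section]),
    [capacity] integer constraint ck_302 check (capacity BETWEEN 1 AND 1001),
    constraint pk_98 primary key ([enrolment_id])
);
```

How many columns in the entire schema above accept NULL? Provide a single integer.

15

students: 3 nullable (weight, section, major — PK (student_id) and explicit NOT NULL columns excluded).
rooms: 4 nullable (room, code, gpa, name — PK (room_id) and explicit NOT NULL columns excluded).
enrolments: 8 nullable (email, term, code, status, weight, year, due_date, capacity — PK (enrolment_id) and explicit NOT NULL columns excluded).
Total: 3 + 4 + 8 = 15.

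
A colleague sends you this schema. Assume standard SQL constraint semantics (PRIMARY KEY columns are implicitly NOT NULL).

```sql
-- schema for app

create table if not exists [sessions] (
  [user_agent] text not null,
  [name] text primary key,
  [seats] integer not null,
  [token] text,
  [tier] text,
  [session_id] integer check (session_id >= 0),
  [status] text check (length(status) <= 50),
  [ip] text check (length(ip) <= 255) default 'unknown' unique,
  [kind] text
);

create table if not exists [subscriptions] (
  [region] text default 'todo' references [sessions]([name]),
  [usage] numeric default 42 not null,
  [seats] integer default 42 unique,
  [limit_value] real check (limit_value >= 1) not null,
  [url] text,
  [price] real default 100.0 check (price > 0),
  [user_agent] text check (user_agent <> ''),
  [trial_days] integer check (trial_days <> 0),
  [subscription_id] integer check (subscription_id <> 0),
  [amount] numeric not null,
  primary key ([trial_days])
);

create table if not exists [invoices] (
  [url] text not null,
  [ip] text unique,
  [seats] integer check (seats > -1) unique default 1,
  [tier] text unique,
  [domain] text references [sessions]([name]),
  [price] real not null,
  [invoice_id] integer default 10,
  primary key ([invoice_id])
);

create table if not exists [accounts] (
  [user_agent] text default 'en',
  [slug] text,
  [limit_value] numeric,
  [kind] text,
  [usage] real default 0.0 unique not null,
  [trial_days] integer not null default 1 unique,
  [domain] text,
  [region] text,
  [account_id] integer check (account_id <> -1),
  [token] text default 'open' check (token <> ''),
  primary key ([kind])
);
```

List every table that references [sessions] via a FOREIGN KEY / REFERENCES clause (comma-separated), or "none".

- subscriptions.region references sessions(name).
- invoices.domain references sessions(name).

subscriptions, invoices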